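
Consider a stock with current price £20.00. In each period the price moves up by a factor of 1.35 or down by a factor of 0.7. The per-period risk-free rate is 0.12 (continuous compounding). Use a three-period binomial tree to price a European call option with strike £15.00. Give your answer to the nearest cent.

£10.05

Risk-neutral probability p = (e^0.12 − 0.7)/(1.35 − 0.7) = 0.4275/0.6500 = 0.6577
Terminal stock prices: S_uuu = 49.21, S_uud = 25.52, S_udd = 13.23, S_ddd = 6.86
Terminal payoffs (S − K): max(34.21, 0) = 34.21, max(10.52, 0) = 10.52, max(-1.77, 0) = 0, max(-8.14, 0) = 0
Node uu (S = 36.45): V_uu = e^(−0.12)·[0.6577·34.2075 + 0.3423·10.5150] = 23.1462
Node ud (S = 18.9): V_ud = e^(−0.12)·[0.6577·10.5150 + 0.3423·0.0000] = 6.1336
Node dd (S = 9.8): V_dd = e^(−0.12)·[0.6577·0.0000 + 0.3423·0.0000] = 0.0000
Node u (S = 27): V_u = e^(−0.12)·[0.6577·23.1462 + 0.3423·6.1336] = 15.3637
Node d (S = 14): V_d = e^(−0.12)·[0.6577·6.1336 + 0.3423·0.0000] = 3.5778
Node 0 (S = 20): V_0 = e^(−0.12)·[0.6577·15.3637 + 0.3423·3.5778] = 10.0482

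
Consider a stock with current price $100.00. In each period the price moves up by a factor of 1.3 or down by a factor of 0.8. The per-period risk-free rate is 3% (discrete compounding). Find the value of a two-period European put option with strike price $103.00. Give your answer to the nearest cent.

Risk-neutral probability p = (1 + 0.03 − 0.8)/(1.3 − 0.8) = 0.2300/0.5000 = 0.4600
Terminal stock prices: S_uu = 169, S_ud = 104, S_dd = 64
Terminal payoffs (K − S): max(-66, 0) = 0, max(-1, 0) = 0, max(39, 0) = 39
Node u (S = 130): V_u = 1/1.03·[0.4600·0.0000 + 0.5400·0.0000] = 0.0000
Node d (S = 80): V_d = 1/1.03·[0.4600·0.0000 + 0.5400·39.0000] = 20.4466
Node 0 (S = 100): V_0 = 1/1.03·[0.4600·0.0000 + 0.5400·20.4466] = 10.7196

$10.72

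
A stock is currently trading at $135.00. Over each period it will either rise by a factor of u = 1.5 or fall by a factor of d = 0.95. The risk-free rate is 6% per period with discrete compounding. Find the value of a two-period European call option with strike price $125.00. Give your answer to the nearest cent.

$25.55

Risk-neutral probability p = (1 + 0.06 − 0.95)/(1.5 − 0.95) = 0.1100/0.5500 = 0.2000
Terminal stock prices: S_uu = 303.8, S_ud = 192.4, S_dd = 121.8
Terminal payoffs (S − K): max(178.8, 0) = 178.8, max(67.38, 0) = 67.38, max(-3.163, 0) = 0
Node u (S = 202.5): V_u = 1/1.06·[0.2000·178.7500 + 0.8000·67.3750] = 84.5755
Node d (S = 128.2): V_d = 1/1.06·[0.2000·67.3750 + 0.8000·0.0000] = 12.7123
Node 0 (S = 135): V_0 = 1/1.06·[0.2000·84.5755 + 0.8000·12.7123] = 25.5518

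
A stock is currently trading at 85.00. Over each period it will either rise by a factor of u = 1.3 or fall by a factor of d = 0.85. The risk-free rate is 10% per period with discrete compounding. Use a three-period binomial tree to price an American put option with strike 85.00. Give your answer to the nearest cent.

Risk-neutral probability p = (1 + 0.1 − 0.85)/(1.3 − 0.85) = 0.2500/0.4500 = 0.5556
Terminal stock prices: S_uuu = 186.7, S_uud = 122.1, S_udd = 79.84, S_ddd = 52.2
Terminal payoffs (K − S): max(-101.7, 0) = 0, max(-37.1, 0) = 0, max(5.164, 0) = 5.164, max(32.8, 0) = 32.8
Node uu (S = 143.7): continuation = 1/1.1·[0.5556·0.0000 + 0.4444·0.0000] = 0.0000; exercise value = 0.0000 ≤ continuation, so V_uu = 0.0000
Node ud (S = 93.92): continuation = 1/1.1·[0.5556·0.0000 + 0.4444·5.1638] = 2.0864; exercise value = 0.0000 ≤ continuation, so V_ud = 2.0864
Node dd (S = 61.41): continuation = 1/1.1·[0.5556·5.1638 + 0.4444·32.7994] = 15.8602; exercise value = 23.5875 > continuation, so V_dd = 23.5875 (exercise)
Node u (S = 110.5): continuation = 1/1.1·[0.5556·0.0000 + 0.4444·2.0864] = 0.8430; exercise value = 0.0000 ≤ continuation, so V_u = 0.8430
Node d (S = 72.25): continuation = 1/1.1·[0.5556·2.0864 + 0.4444·23.5875] = 10.5840; exercise value = 12.7500 > continuation, so V_d = 12.7500 (exercise)
Node 0 (S = 85): continuation = 1/1.1·[0.5556·0.8430 + 0.4444·12.7500] = 5.5773; exercise value = 0.0000 ≤ continuation, so V_0 = 5.5773

5.58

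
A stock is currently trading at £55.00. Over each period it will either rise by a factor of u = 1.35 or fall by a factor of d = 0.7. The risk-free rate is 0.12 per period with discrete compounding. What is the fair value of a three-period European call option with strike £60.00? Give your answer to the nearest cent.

£17.67

Risk-neutral probability p = (1 + 0.12 − 0.7)/(1.35 − 0.7) = 0.4200/0.6500 = 0.6462
Terminal stock prices: S_uuu = 135.3, S_uud = 70.17, S_udd = 36.38, S_ddd = 18.86
Terminal payoffs (S − K): max(75.32, 0) = 75.32, max(10.17, 0) = 10.17, max(-23.62, 0) = 0, max(-41.14, 0) = 0
Node uu (S = 100.2): V_uu = 1/1.12·[0.6462·75.3206 + 0.3538·10.1663] = 46.6661
Node ud (S = 51.97): V_ud = 1/1.12·[0.6462·10.1663 + 0.3538·0.0000] = 5.8651
Node dd (S = 26.95): V_dd = 1/1.12·[0.6462·0.0000 + 0.3538·0.0000] = 0.0000
Node u (S = 74.25): V_u = 1/1.12·[0.6462·46.6661 + 0.3538·5.8651] = 28.7757
Node d (S = 38.5): V_d = 1/1.12·[0.6462·5.8651 + 0.3538·0.0000] = 3.3837
Node 0 (S = 55): V_0 = 1/1.12·[0.6462·28.7757 + 0.3538·3.3837] = 17.6704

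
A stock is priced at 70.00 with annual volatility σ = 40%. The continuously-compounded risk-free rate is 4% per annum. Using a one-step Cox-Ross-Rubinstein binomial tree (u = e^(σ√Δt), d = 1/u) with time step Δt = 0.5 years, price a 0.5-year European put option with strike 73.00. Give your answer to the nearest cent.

10.62

CRR parameters: u = e^(σ√Δt) = e^(0.4·√0.5) = 1.3269, d = 1/u = 0.7536
Per-period rate: rΔt = 0.04·0.5 = 0.02, so R = e^0.02 = 1.0202
Risk-neutral probability p = (e^0.02 − 0.7536)/(1.3269 − 0.7536) = 0.2666/0.5733 = 0.4650
Terminal stock prices: S_u = 92.88, S_d = 52.75
Terminal payoffs (K − S): max(-19.88, 0) = 0, max(20.25, 0) = 20.25
Node 0 (S = 70): V_0 = e^(−0.02)·[0.4650·0.0000 + 0.5350·20.2453] = 10.6168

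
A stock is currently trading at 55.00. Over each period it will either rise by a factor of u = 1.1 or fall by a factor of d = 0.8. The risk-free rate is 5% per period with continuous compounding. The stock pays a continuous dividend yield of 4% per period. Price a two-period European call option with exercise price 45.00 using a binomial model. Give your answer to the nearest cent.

10.85

Per-period risk-free factor R = e^0.05 = 1.0513; dividend-adjusted growth = e^(0.05−0.04) = 1.0101.
Risk-neutral probability p = (1.0101 − 0.8)/(1.1 − 0.8) = 0.2101/0.3000 = 0.7002
Terminal stock prices: S_uu = 66.55, S_ud = 48.4, S_dd = 35.2
Terminal payoffs (S − K): max(21.55, 0) = 21.55, max(3.4, 0) = 3.4, max(-9.8, 0) = 0
Node u (S = 60.5): V_u = e^(−0.05)·[0.7002·21.5500 + 0.2998·3.4000] = 15.3224
Node d (S = 44): V_d = e^(−0.05)·[0.7002·3.4000 + 0.2998·0.0000] = 2.2645
Node 0 (S = 55): V_0 = e^(−0.05)·[0.7002·15.3224 + 0.2998·2.2645] = 10.8509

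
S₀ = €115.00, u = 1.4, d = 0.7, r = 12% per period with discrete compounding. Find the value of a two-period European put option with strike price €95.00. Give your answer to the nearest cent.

Risk-neutral probability p = (1 + 0.12 − 0.7)/(1.4 − 0.7) = 0.4200/0.7000 = 0.6000
Terminal stock prices: S_uu = 225.4, S_ud = 112.7, S_dd = 56.35
Terminal payoffs (K − S): max(-130.4, 0) = 0, max(-17.7, 0) = 0, max(38.65, 0) = 38.65
Node u (S = 161): V_u = 1/1.12·[0.6000·0.0000 + 0.4000·0.0000] = 0.0000
Node d (S = 80.5): V_d = 1/1.12·[0.6000·0.0000 + 0.4000·38.6500] = 13.8036
Node 0 (S = 115): V_0 = 1/1.12·[0.6000·0.0000 + 0.4000·13.8036] = 4.9298

€4.93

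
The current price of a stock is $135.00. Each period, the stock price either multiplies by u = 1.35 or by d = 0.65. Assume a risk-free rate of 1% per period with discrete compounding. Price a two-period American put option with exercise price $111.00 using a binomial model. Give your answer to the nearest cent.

Risk-neutral probability p = (1 + 0.01 − 0.65)/(1.35 − 0.65) = 0.3600/0.7000 = 0.5143
Terminal stock prices: S_uu = 246, S_ud = 118.5, S_dd = 57.04
Terminal payoffs (K − S): max(-135, 0) = 0, max(-7.463, 0) = 0, max(53.96, 0) = 53.96
Node u (S = 182.2): continuation = 1/1.01·[0.5143·0.0000 + 0.4857·0.0000] = 0.0000; exercise value = 0.0000 ≤ continuation, so V_u = 0.0000
Node d (S = 87.75): continuation = 1/1.01·[0.5143·0.0000 + 0.4857·53.9625] = 25.9508; exercise value = 23.2500 ≤ continuation, so V_d = 25.9508
Node 0 (S = 135): continuation = 1/1.01·[0.5143·0.0000 + 0.4857·25.9508] = 12.4799; exercise value = 0.0000 ≤ continuation, so V_0 = 12.4799

$12.48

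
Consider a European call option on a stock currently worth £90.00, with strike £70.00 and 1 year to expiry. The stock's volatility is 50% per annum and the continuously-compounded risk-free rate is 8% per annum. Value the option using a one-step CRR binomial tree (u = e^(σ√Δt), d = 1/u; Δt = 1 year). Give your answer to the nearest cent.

£33.10

CRR parameters: u = e^(σ√Δt) = e^(0.5·√1) = 1.6487, d = 1/u = 0.6065
Per-period rate: rΔt = 0.08·1 = 0.08, so R = e^0.08 = 1.0833
Risk-neutral probability p = (e^0.08 − 0.6065)/(1.6487 − 0.6065) = 0.4768/1.0422 = 0.4575
Terminal stock prices: S_u = 148.4, S_d = 54.59
Terminal payoffs (S − K): max(78.38, 0) = 78.38, max(-15.41, 0) = 0
Node 0 (S = 90): V_0 = e^(−0.08)·[0.4575·78.3849 + 0.5425·0.0000] = 33.1008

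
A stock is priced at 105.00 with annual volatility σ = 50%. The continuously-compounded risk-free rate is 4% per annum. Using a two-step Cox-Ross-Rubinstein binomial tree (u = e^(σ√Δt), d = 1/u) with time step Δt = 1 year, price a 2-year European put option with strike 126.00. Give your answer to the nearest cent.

36.87

CRR parameters: u = e^(σ√Δt) = e^(0.5·√1) = 1.6487, d = 1/u = 0.6065
Per-period rate: rΔt = 0.04·1 = 0.04, so R = e^0.04 = 1.0408
Risk-neutral probability p = (e^0.04 − 0.6065)/(1.6487 − 0.6065) = 0.4343/1.0422 = 0.4167
Terminal stock prices: S_uu = 285.4, S_ud = 105, S_dd = 38.63
Terminal payoffs (K − S): max(-159.4, 0) = 0, max(21, 0) = 21, max(87.37, 0) = 87.37
Node u (S = 173.1): V_u = e^(−0.04)·[0.4167·0.0000 + 0.5833·21.0000] = 11.7690
Node d (S = 63.69): V_d = e^(−0.04)·[0.4167·21.0000 + 0.5833·87.3727] = 57.3738
Node 0 (S = 105): V_0 = e^(−0.04)·[0.4167·11.7690 + 0.5833·57.3738] = 36.8658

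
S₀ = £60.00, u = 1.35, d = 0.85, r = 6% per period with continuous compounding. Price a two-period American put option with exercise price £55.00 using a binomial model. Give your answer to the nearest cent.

£3.43

Risk-neutral probability p = (e^0.06 − 0.85)/(1.35 − 0.85) = 0.2118/0.5000 = 0.4237
Terminal stock prices: S_uu = 109.4, S_ud = 68.85, S_dd = 43.35
Terminal payoffs (K − S): max(-54.35, 0) = 0, max(-13.85, 0) = 0, max(11.65, 0) = 11.65
Node u (S = 81): continuation = e^(−0.06)·[0.4237·0.0000 + 0.5763·0.0000] = 0.0000; exercise value = 0.0000 ≤ continuation, so V_u = 0.0000
Node d (S = 51): continuation = e^(−0.06)·[0.4237·0.0000 + 0.5763·11.6500] = 6.3232; exercise value = 4.0000 ≤ continuation, so V_d = 6.3232
Node 0 (S = 60): continuation = e^(−0.06)·[0.4237·0.0000 + 0.5763·6.3232] = 3.4320; exercise value = 0.0000 ≤ continuation, so V_0 = 3.4320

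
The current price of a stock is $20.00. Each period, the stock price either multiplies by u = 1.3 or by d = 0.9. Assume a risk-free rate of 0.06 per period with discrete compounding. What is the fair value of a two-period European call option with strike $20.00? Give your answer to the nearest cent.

$3.42

Risk-neutral probability p = (1 + 0.06 − 0.9)/(1.3 − 0.9) = 0.1600/0.4000 = 0.4000
Terminal stock prices: S_uu = 33.8, S_ud = 23.4, S_dd = 16.2
Terminal payoffs (S − K): max(13.8, 0) = 13.8, max(3.4, 0) = 3.4, max(-3.8, 0) = 0
Node u (S = 26): V_u = 1/1.06·[0.4000·13.8000 + 0.6000·3.4000] = 7.1321
Node d (S = 18): V_d = 1/1.06·[0.4000·3.4000 + 0.6000·0.0000] = 1.2830
Node 0 (S = 20): V_0 = 1/1.06·[0.4000·7.1321 + 0.6000·1.2830] = 3.4176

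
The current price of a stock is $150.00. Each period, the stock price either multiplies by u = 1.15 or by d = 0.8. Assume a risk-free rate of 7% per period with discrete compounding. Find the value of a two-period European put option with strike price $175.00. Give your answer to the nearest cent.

$15.00

Risk-neutral probability p = (1 + 0.07 − 0.8)/(1.15 − 0.8) = 0.2700/0.3500 = 0.7714
Terminal stock prices: S_uu = 198.4, S_ud = 138, S_dd = 96
Terminal payoffs (K − S): max(-23.37, 0) = 0, max(37, 0) = 37, max(79, 0) = 79
Node u (S = 172.5): V_u = 1/1.07·[0.7714·0.0000 + 0.2286·37.0000] = 7.9039
Node d (S = 120): V_d = 1/1.07·[0.7714·37.0000 + 0.2286·79.0000] = 43.5514
Node 0 (S = 150): V_0 = 1/1.07·[0.7714·7.9039 + 0.2286·43.5514] = 15.0018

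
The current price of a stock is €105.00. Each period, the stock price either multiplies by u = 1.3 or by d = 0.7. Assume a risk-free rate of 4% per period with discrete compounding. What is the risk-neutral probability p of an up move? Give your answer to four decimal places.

Risk-neutral probability p = (1 + 0.04 − 0.7)/(1.3 − 0.7) = 0.3400/0.6000 = 0.5667

p = 0.5667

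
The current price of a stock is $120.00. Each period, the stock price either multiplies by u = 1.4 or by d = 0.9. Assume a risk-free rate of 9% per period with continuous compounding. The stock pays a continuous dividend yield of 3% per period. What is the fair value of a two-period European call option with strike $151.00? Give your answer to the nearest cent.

Per-period risk-free factor R = e^0.09 = 1.0942; dividend-adjusted growth = e^(0.09−0.03) = 1.0618.
Risk-neutral probability p = (1.0618 − 0.9)/(1.4 − 0.9) = 0.1618/0.5000 = 0.3237
Terminal stock prices: S_uu = 235.2, S_ud = 151.2, S_dd = 97.2
Terminal payoffs (S − K): max(84.2, 0) = 84.2, max(0.2, 0) = 0.2, max(-53.8, 0) = 0
Node u (S = 168): V_u = e^(−0.09)·[0.3237·84.2000 + 0.6763·0.2000] = 25.0312
Node d (S = 108): V_d = e^(−0.09)·[0.3237·0.2000 + 0.6763·0.0000] = 0.0592
Node 0 (S = 120): V_0 = e^(−0.09)·[0.3237·25.0312 + 0.6763·0.0592] = 7.4412

$7.44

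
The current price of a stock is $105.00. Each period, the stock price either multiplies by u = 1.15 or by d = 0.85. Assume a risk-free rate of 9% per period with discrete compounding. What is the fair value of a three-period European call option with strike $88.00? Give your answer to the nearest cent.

$37.25

Risk-neutral probability p = (1 + 0.09 − 0.85)/(1.15 − 0.85) = 0.2400/0.3000 = 0.8000
Terminal stock prices: S_uuu = 159.7, S_uud = 118, S_udd = 87.24, S_ddd = 64.48
Terminal payoffs (S − K): max(71.69, 0) = 71.69, max(30.03, 0) = 30.03, max(-0.7581, 0) = 0, max(-23.52, 0) = 0
Node uu (S = 138.9): V_uu = 1/1.09·[0.8000·71.6919 + 0.2000·30.0331] = 58.1286
Node ud (S = 102.6): V_ud = 1/1.09·[0.8000·30.0331 + 0.2000·0.0000] = 22.0427
Node dd (S = 75.86): V_dd = 1/1.09·[0.8000·0.0000 + 0.2000·0.0000] = 0.0000
Node u (S = 120.7): V_u = 1/1.09·[0.8000·58.1286 + 0.2000·22.0427] = 46.7077
Node d (S = 89.25): V_d = 1/1.09·[0.8000·22.0427 + 0.2000·0.0000] = 16.1781
Node 0 (S = 105): V_0 = 1/1.09·[0.8000·46.7077 + 0.2000·16.1781] = 37.2493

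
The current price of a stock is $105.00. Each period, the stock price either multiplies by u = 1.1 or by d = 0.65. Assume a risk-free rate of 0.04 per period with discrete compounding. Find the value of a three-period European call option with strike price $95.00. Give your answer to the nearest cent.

$25.90

Risk-neutral probability p = (1 + 0.04 − 0.65)/(1.1 − 0.65) = 0.3900/0.4500 = 0.8667
Terminal stock prices: S_uuu = 139.8, S_uud = 82.58, S_udd = 48.8, S_ddd = 28.84
Terminal payoffs (S − K): max(44.76, 0) = 44.76, max(-12.42, 0) = 0, max(-46.2, 0) = 0, max(-66.16, 0) = 0
Node uu (S = 127.1): V_uu = 1/1.04·[0.8667·44.7550 + 0.1333·0.0000] = 37.2958
Node ud (S = 75.08): V_ud = 1/1.04·[0.8667·0.0000 + 0.1333·0.0000] = 0.0000
Node dd (S = 44.36): V_dd = 1/1.04·[0.8667·0.0000 + 0.1333·0.0000] = 0.0000
Node u (S = 115.5): V_u = 1/1.04·[0.8667·37.2958 + 0.1333·0.0000] = 31.0799
Node d (S = 68.25): V_d = 1/1.04·[0.8667·0.0000 + 0.1333·0.0000] = 0.0000
Node 0 (S = 105): V_0 = 1/1.04·[0.8667·31.0799 + 0.1333·0.0000] = 25.8999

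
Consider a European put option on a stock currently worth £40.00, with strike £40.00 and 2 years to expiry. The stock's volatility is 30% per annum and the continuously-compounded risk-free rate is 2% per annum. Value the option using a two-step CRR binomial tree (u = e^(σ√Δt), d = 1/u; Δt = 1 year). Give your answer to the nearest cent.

£5.08

CRR parameters: u = e^(σ√Δt) = e^(0.3·√1) = 1.3499, d = 1/u = 0.7408
Per-period rate: rΔt = 0.02·1 = 0.02, so R = e^0.02 = 1.0202
Risk-neutral probability p = (e^0.02 − 0.7408)/(1.3499 − 0.7408) = 0.2794/0.6090 = 0.4587
Terminal stock prices: S_uu = 72.88, S_ud = 40, S_dd = 21.95
Terminal payoffs (K − S): max(-32.88, 0) = 0, max(0, 0) = 0, max(18.05, 0) = 18.05
Node u (S = 53.99): V_u = e^(−0.02)·[0.4587·0.0000 + 0.5413·0.0000] = 0.0000
Node d (S = 29.63): V_d = e^(−0.02)·[0.4587·0.0000 + 0.5413·18.0475] = 9.5752
Node 0 (S = 40): V_0 = e^(−0.02)·[0.4587·0.0000 + 0.5413·9.5752] = 5.0802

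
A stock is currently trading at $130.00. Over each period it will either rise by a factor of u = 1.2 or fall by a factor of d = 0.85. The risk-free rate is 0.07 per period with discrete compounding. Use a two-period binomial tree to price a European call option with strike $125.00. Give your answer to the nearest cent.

$24.56

Risk-neutral probability p = (1 + 0.07 − 0.85)/(1.2 − 0.85) = 0.2200/0.3500 = 0.6286
Terminal stock prices: S_uu = 187.2, S_ud = 132.6, S_dd = 93.92
Terminal payoffs (S − K): max(62.2, 0) = 62.2, max(7.6, 0) = 7.6, max(-31.08, 0) = 0
Node u (S = 156): V_u = 1/1.07·[0.6286·62.2000 + 0.3714·7.6000] = 39.1776
Node d (S = 110.5): V_d = 1/1.07·[0.6286·7.6000 + 0.3714·0.0000] = 4.4646
Node 0 (S = 130): V_0 = 1/1.07·[0.6286·39.1776 + 0.3714·4.4646] = 24.5647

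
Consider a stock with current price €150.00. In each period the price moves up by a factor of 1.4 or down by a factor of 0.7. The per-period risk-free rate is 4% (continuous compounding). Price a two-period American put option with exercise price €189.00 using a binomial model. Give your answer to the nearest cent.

Risk-neutral probability p = (e^0.04 − 0.7)/(1.4 − 0.7) = 0.3408/0.7000 = 0.4869
Terminal stock prices: S_uu = 294, S_ud = 147, S_dd = 73.5
Terminal payoffs (K − S): max(-105, 0) = 0, max(42, 0) = 42, max(115.5, 0) = 115.5
Node u (S = 210): continuation = e^(−0.04)·[0.4869·0.0000 + 0.5131·42.0000] = 20.7063; exercise value = 0.0000 ≤ continuation, so V_u = 20.7063
Node d (S = 105): continuation = e^(−0.04)·[0.4869·42.0000 + 0.5131·115.5000] = 76.5892; exercise value = 84.0000 > continuation, so V_d = 84.0000 (exercise)
Node 0 (S = 150): continuation = e^(−0.04)·[0.4869·20.7063 + 0.5131·84.0000] = 51.0987; exercise value = 39.0000 ≤ continuation, so V_0 = 51.0987

€51.10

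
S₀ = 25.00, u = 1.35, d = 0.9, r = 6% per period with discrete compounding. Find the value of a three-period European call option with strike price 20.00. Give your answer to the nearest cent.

8.61

Risk-neutral probability p = (1 + 0.06 − 0.9)/(1.35 − 0.9) = 0.1600/0.4500 = 0.3556
Terminal stock prices: S_uuu = 61.51, S_uud = 41.01, S_udd = 27.34, S_ddd = 18.23
Terminal payoffs (S − K): max(41.51, 0) = 41.51, max(21.01, 0) = 21.01, max(7.338, 0) = 7.338, max(-1.775, 0) = 0
Node uu (S = 45.56): V_uu = 1/1.06·[0.3556·41.5094 + 0.6444·21.0063] = 26.6946
Node ud (S = 30.38): V_ud = 1/1.06·[0.3556·21.0063 + 0.6444·7.3375] = 11.5071
Node dd (S = 20.25): V_dd = 1/1.06·[0.3556·7.3375 + 0.6444·0.0000] = 2.4612
Node u (S = 33.75): V_u = 1/1.06·[0.3556·26.6946 + 0.6444·11.5071] = 15.9501
Node d (S = 22.5): V_d = 1/1.06·[0.3556·11.5071 + 0.6444·2.4612] = 5.3562
Node 0 (S = 25): V_0 = 1/1.06·[0.3556·15.9501 + 0.6444·5.3562] = 8.6065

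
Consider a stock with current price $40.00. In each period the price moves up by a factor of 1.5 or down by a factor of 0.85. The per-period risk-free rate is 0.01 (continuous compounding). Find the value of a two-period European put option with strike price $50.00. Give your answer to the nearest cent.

$11.75

Risk-neutral probability p = (e^0.01 − 0.85)/(1.5 − 0.85) = 0.1601/0.6500 = 0.2462
Terminal stock prices: S_uu = 90, S_ud = 51, S_dd = 28.9
Terminal payoffs (K − S): max(-40, 0) = 0, max(-1, 0) = 0, max(21.1, 0) = 21.1
Node u (S = 60): V_u = e^(−0.01)·[0.2462·0.0000 + 0.7538·0.0000] = 0.0000
Node d (S = 34): V_d = e^(−0.01)·[0.2462·0.0000 + 0.7538·21.1000] = 15.7463
Node 0 (S = 40): V_0 = e^(−0.01)·[0.2462·0.0000 + 0.7538·15.7463] = 11.7510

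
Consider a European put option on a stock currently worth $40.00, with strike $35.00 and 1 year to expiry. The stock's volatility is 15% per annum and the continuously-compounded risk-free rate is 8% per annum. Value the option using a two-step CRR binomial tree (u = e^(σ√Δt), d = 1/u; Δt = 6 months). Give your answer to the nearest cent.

$0.27

CRR parameters: u = e^(σ√Δt) = e^(0.15·√0.5) = 1.1119, d = 1/u = 0.8994
Per-period rate: rΔt = 0.08·0.5 = 0.04, so R = e^0.04 = 1.0408
Risk-neutral probability p = (e^0.04 − 0.8994)/(1.1119 − 0.8994) = 0.1414/0.2125 = 0.6655
Terminal stock prices: S_uu = 49.45, S_ud = 40, S_dd = 32.35
Terminal payoffs (K − S): max(-14.45, 0) = 0, max(-5, 0) = 0, max(2.646, 0) = 2.646
Node u (S = 44.48): V_u = e^(−0.04)·[0.6655·0.0000 + 0.3345·0.0000] = 0.0000
Node d (S = 35.97): V_d = e^(−0.04)·[0.6655·0.0000 + 0.3345·2.6457] = 0.8502
Node 0 (S = 40): V_0 = e^(−0.04)·[0.6655·0.0000 + 0.3345·0.8502] = 0.2732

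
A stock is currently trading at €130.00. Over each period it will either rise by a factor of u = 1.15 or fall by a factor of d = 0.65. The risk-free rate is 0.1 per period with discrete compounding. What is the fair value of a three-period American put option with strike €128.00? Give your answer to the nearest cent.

Risk-neutral probability p = (1 + 0.1 − 0.65)/(1.15 − 0.65) = 0.4500/0.5000 = 0.9000
Terminal stock prices: S_uuu = 197.7, S_uud = 111.8, S_udd = 63.16, S_ddd = 35.7
Terminal payoffs (K − S): max(-69.71, 0) = 0, max(16.25, 0) = 16.25, max(64.84, 0) = 64.84, max(92.3, 0) = 92.3
Node uu (S = 171.9): continuation = 1/1.1·[0.9000·0.0000 + 0.1000·16.2488] = 1.4772; exercise value = 0.0000 ≤ continuation, so V_uu = 1.4772
Node ud (S = 97.17): continuation = 1/1.1·[0.9000·16.2488 + 0.1000·64.8362] = 19.1886; exercise value = 30.8250 > continuation, so V_ud = 30.8250 (exercise)
Node dd (S = 54.93): continuation = 1/1.1·[0.9000·64.8362 + 0.1000·92.2987] = 61.4386; exercise value = 73.0750 > continuation, so V_dd = 73.0750 (exercise)
Node u (S = 149.5): continuation = 1/1.1·[0.9000·1.4772 + 0.1000·30.8250] = 4.0109; exercise value = 0.0000 ≤ continuation, so V_u = 4.0109
Node d (S = 84.5): continuation = 1/1.1·[0.9000·30.8250 + 0.1000·73.0750] = 31.8636; exercise value = 43.5000 > continuation, so V_d = 43.5000 (exercise)
Node 0 (S = 130): continuation = 1/1.1·[0.9000·4.0109 + 0.1000·43.5000] = 7.2362; exercise value = 0.0000 ≤ continuation, so V_0 = 7.2362

€7.24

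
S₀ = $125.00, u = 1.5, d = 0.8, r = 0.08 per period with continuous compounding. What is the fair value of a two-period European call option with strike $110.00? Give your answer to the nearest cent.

$40.32

Risk-neutral probability p = (e^0.08 − 0.8)/(1.5 − 0.8) = 0.2833/0.7000 = 0.4047
Terminal stock prices: S_uu = 281.2, S_ud = 150, S_dd = 80
Terminal payoffs (S − K): max(171.2, 0) = 171.2, max(40, 0) = 40, max(-30, 0) = 0
Node u (S = 187.5): V_u = e^(−0.08)·[0.4047·171.2500 + 0.5953·40.0000] = 85.9572
Node d (S = 100): V_d = e^(−0.08)·[0.4047·40.0000 + 0.5953·0.0000] = 14.9433
Node 0 (S = 125): V_0 = e^(−0.08)·[0.4047·85.9572 + 0.5953·14.9433] = 40.3238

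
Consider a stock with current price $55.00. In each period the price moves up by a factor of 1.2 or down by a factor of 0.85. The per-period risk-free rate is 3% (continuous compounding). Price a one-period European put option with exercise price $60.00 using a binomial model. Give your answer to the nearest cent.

Risk-neutral probability p = (e^0.03 − 0.85)/(1.2 − 0.85) = 0.1805/0.3500 = 0.5156
Terminal stock prices: S_u = 66, S_d = 46.75
Terminal payoffs (K − S): max(-6, 0) = 0, max(13.25, 0) = 13.25
Node 0 (S = 55): V_0 = e^(−0.03)·[0.5156·0.0000 + 0.4844·13.2500] = 6.2288

$6.23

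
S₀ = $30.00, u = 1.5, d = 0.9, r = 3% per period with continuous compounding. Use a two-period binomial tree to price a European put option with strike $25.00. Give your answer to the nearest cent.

$0.40

Risk-neutral probability p = (e^0.03 − 0.9)/(1.5 − 0.9) = 0.1305/0.6000 = 0.2174
Terminal stock prices: S_uu = 67.5, S_ud = 40.5, S_dd = 24.3
Terminal payoffs (K − S): max(-42.5, 0) = 0, max(-15.5, 0) = 0, max(0.7, 0) = 0.7
Node u (S = 45): V_u = e^(−0.03)·[0.2174·0.0000 + 0.7826·0.0000] = 0.0000
Node d (S = 27): V_d = e^(−0.03)·[0.2174·0.0000 + 0.7826·0.7000] = 0.5316
Node 0 (S = 30): V_0 = e^(−0.03)·[0.2174·0.0000 + 0.7826·0.5316] = 0.4037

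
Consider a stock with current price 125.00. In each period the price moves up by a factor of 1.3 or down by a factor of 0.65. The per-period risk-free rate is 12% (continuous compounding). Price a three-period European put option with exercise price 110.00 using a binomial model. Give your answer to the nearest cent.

Risk-neutral probability p = (e^0.12 − 0.65)/(1.3 − 0.65) = 0.4775/0.6500 = 0.7346
Terminal stock prices: S_uuu = 274.6, S_uud = 137.3, S_udd = 68.66, S_ddd = 34.33
Terminal payoffs (K − S): max(-164.6, 0) = 0, max(-27.31, 0) = 0, max(41.34, 0) = 41.34, max(75.67, 0) = 75.67
Node uu (S = 211.3): V_uu = e^(−0.12)·[0.7346·0.0000 + 0.2654·0.0000] = 0.0000
Node ud (S = 105.6): V_ud = e^(−0.12)·[0.7346·0.0000 + 0.2654·41.3438] = 9.7315
Node dd (S = 52.81): V_dd = e^(−0.12)·[0.7346·41.3438 + 0.2654·75.6719] = 44.7487
Node u (S = 162.5): V_u = e^(−0.12)·[0.7346·0.0000 + 0.2654·9.7315] = 2.2906
Node d (S = 81.25): V_d = e^(−0.12)·[0.7346·9.7315 + 0.2654·44.7487] = 16.8734
Node 0 (S = 125): V_0 = e^(−0.12)·[0.7346·2.2906 + 0.2654·16.8734] = 5.4641

5.46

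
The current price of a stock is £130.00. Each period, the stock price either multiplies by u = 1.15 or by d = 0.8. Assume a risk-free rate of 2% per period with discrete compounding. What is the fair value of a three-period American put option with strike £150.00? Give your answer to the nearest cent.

Risk-neutral probability p = (1 + 0.02 − 0.8)/(1.15 − 0.8) = 0.2200/0.3500 = 0.6286
Terminal stock prices: S_uuu = 197.7, S_uud = 137.5, S_udd = 95.68, S_ddd = 66.56
Terminal payoffs (K − S): max(-47.71, 0) = 0, max(12.46, 0) = 12.46, max(54.32, 0) = 54.32, max(83.44, 0) = 83.44
Node uu (S = 171.9): continuation = 1/1.02·[0.6286·0.0000 + 0.3714·12.4600] = 4.5373; exercise value = 0.0000 ≤ continuation, so V_uu = 4.5373
Node ud (S = 119.6): continuation = 1/1.02·[0.6286·12.4600 + 0.3714·54.3200] = 27.4588; exercise value = 30.4000 > continuation, so V_ud = 30.4000 (exercise)
Node dd (S = 83.2): continuation = 1/1.02·[0.6286·54.3200 + 0.3714·83.4400] = 63.8588; exercise value = 66.8000 > continuation, so V_dd = 66.8000 (exercise)
Node u (S = 149.5): continuation = 1/1.02·[0.6286·4.5373 + 0.3714·30.4000] = 13.8661; exercise value = 0.5000 ≤ continuation, so V_u = 13.8661
Node d (S = 104): continuation = 1/1.02·[0.6286·30.4000 + 0.3714·66.8000] = 43.0588; exercise value = 46.0000 > continuation, so V_d = 46.0000 (exercise)
Node 0 (S = 130): continuation = 1/1.02·[0.6286·13.8661 + 0.3714·46.0000] = 25.2956; exercise value = 20.0000 ≤ continuation, so V_0 = 25.2956

£25.30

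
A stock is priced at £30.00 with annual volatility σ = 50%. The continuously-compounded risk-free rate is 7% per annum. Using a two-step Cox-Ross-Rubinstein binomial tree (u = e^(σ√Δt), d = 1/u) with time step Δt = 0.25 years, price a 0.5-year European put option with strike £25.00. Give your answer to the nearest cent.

£1.83

CRR parameters: u = e^(σ√Δt) = e^(0.5·√0.25) = 1.2840, d = 1/u = 0.7788
Per-period rate: rΔt = 0.07·0.25 = 0.0175, so R = e^0.0175 = 1.0177
Risk-neutral probability p = (e^0.0175 − 0.7788)/(1.2840 − 0.7788) = 0.2389/0.5052 = 0.4728
Terminal stock prices: S_uu = 49.46, S_ud = 30, S_dd = 18.2
Terminal payoffs (K − S): max(-24.46, 0) = 0, max(-5, 0) = 0, max(6.804, 0) = 6.804
Node u (S = 38.52): V_u = e^(−0.0175)·[0.4728·0.0000 + 0.5272·0.0000] = 0.0000
Node d (S = 23.36): V_d = e^(−0.0175)·[0.4728·0.0000 + 0.5272·6.8041] = 3.5251
Node 0 (S = 30): V_0 = e^(−0.0175)·[0.4728·0.0000 + 0.5272·3.5251] = 1.8263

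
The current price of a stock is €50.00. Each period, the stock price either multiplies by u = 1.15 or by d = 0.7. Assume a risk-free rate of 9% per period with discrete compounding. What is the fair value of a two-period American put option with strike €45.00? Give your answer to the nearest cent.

Risk-neutral probability p = (1 + 0.09 − 0.7)/(1.15 − 0.7) = 0.3900/0.4500 = 0.8667
Terminal stock prices: S_uu = 66.12, S_ud = 40.25, S_dd = 24.5
Terminal payoffs (K − S): max(-21.12, 0) = 0, max(4.75, 0) = 4.75, max(20.5, 0) = 20.5
Node u (S = 57.5): continuation = 1/1.09·[0.8667·0.0000 + 0.1333·4.7500] = 0.5810; exercise value = 0.0000 ≤ continuation, so V_u = 0.5810
Node d (S = 35): continuation = 1/1.09·[0.8667·4.7500 + 0.1333·20.5000] = 6.2844; exercise value = 10.0000 > continuation, so V_d = 10.0000 (exercise)
Node 0 (S = 50): continuation = 1/1.09·[0.8667·0.5810 + 0.1333·10.0000] = 1.6852; exercise value = 0.0000 ≤ continuation, so V_0 = 1.6852

€1.69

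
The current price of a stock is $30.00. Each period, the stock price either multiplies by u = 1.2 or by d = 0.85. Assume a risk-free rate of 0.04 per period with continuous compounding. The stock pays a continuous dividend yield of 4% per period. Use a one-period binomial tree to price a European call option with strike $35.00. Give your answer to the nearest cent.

$0.41

Per-period risk-free factor R = e^0.04 = 1.0408; dividend-adjusted growth = e^(0.04−0.04) = 1.0000.
Risk-neutral probability p = (1.0000 − 0.85)/(1.2 − 0.85) = 0.1500/0.3500 = 0.4286
Terminal stock prices: S_u = 36, S_d = 25.5
Terminal payoffs (S − K): max(1, 0) = 1, max(-9.5, 0) = 0
Node 0 (S = 30): V_0 = e^(−0.04)·[0.4286·1.0000 + 0.5714·0.0000] = 0.4118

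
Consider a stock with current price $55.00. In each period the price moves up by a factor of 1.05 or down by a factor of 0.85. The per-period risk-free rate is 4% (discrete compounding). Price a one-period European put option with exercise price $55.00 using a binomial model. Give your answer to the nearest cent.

$0.40

Risk-neutral probability p = (1 + 0.04 − 0.85)/(1.05 − 0.85) = 0.1900/0.2000 = 0.9500
Terminal stock prices: S_u = 57.75, S_d = 46.75
Terminal payoffs (K − S): max(-2.75, 0) = 0, max(8.25, 0) = 8.25
Node 0 (S = 55): V_0 = 1/1.04·[0.9500·0.0000 + 0.0500·8.2500] = 0.3966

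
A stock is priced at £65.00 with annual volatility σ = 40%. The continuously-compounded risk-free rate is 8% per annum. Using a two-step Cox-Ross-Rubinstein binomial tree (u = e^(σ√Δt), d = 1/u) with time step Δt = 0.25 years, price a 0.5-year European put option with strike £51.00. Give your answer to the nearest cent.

£1.78

CRR parameters: u = e^(σ√Δt) = e^(0.4·√0.25) = 1.2214, d = 1/u = 0.8187
Per-period rate: rΔt = 0.08·0.25 = 0.02, so R = e^0.02 = 1.0202
Risk-neutral probability p = (e^0.02 − 0.8187)/(1.2214 − 0.8187) = 0.2015/0.4027 = 0.5003
Terminal stock prices: S_uu = 96.97, S_ud = 65, S_dd = 43.57
Terminal payoffs (K − S): max(-45.97, 0) = 0, max(-14, 0) = 0, max(7.429, 0) = 7.429
Node u (S = 79.39): V_u = e^(−0.02)·[0.5003·0.0000 + 0.4997·0.0000] = 0.0000
Node d (S = 53.22): V_d = e^(−0.02)·[0.5003·0.0000 + 0.4997·7.4292] = 3.6386
Node 0 (S = 65): V_0 = e^(−0.02)·[0.5003·0.0000 + 0.4997·3.6386] = 1.7821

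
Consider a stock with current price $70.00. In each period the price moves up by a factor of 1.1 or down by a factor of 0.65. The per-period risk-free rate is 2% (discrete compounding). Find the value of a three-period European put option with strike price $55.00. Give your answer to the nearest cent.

Risk-neutral probability p = (1 + 0.02 − 0.65)/(1.1 − 0.65) = 0.3700/0.4500 = 0.8222
Terminal stock prices: S_uuu = 93.17, S_uud = 55.06, S_udd = 32.53, S_ddd = 19.22
Terminal payoffs (K − S): max(-38.17, 0) = 0, max(-0.055, 0) = 0, max(22.47, 0) = 22.47, max(35.78, 0) = 35.78
Node uu (S = 84.7): V_uu = 1/1.02·[0.8222·0.0000 + 0.1778·0.0000] = 0.0000
Node ud (S = 50.05): V_ud = 1/1.02·[0.8222·0.0000 + 0.1778·22.4675] = 3.9159
Node dd (S = 29.58): V_dd = 1/1.02·[0.8222·22.4675 + 0.1778·35.7763] = 24.3466
Node u (S = 77): V_u = 1/1.02·[0.8222·0.0000 + 0.1778·3.9159] = 0.6825
Node d (S = 45.5): V_d = 1/1.02·[0.8222·3.9159 + 0.1778·24.3466] = 7.4000
Node 0 (S = 70): V_0 = 1/1.02·[0.8222·0.6825 + 0.1778·7.4000] = 1.8399

$1.84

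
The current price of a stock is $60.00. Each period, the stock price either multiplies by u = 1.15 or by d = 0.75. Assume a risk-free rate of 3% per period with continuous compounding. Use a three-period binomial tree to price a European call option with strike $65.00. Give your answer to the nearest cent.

$8.27

Risk-neutral probability p = (e^0.03 − 0.75)/(1.15 − 0.75) = 0.2805/0.4000 = 0.7011
Terminal stock prices: S_uuu = 91.25, S_uud = 59.51, S_udd = 38.81, S_ddd = 25.31
Terminal payoffs (S − K): max(26.25, 0) = 26.25, max(-5.488, 0) = 0, max(-26.19, 0) = 0, max(-39.69, 0) = 0
Node uu (S = 79.35): V_uu = e^(−0.03)·[0.7011·26.2525 + 0.2989·0.0000] = 17.8626
Node ud (S = 51.75): V_ud = e^(−0.03)·[0.7011·0.0000 + 0.2989·0.0000] = 0.0000
Node dd (S = 33.75): V_dd = e^(−0.03)·[0.7011·0.0000 + 0.2989·0.0000] = 0.0000
Node u (S = 69): V_u = e^(−0.03)·[0.7011·17.8626 + 0.2989·0.0000] = 12.1540
Node d (S = 45): V_d = e^(−0.03)·[0.7011·0.0000 + 0.2989·0.0000] = 0.0000
Node 0 (S = 60): V_0 = e^(−0.03)·[0.7011·12.1540 + 0.2989·0.0000] = 8.2697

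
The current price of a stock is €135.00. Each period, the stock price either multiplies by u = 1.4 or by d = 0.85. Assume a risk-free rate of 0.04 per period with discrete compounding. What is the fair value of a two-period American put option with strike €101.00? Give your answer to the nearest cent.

Risk-neutral probability p = (1 + 0.04 − 0.85)/(1.4 − 0.85) = 0.1900/0.5500 = 0.3455
Terminal stock prices: S_uu = 264.6, S_ud = 160.7, S_dd = 97.54
Terminal payoffs (K − S): max(-163.6, 0) = 0, max(-59.65, 0) = 0, max(3.463, 0) = 3.463
Node u (S = 189): continuation = 1/1.04·[0.3455·0.0000 + 0.6545·0.0000] = 0.0000; exercise value = 0.0000 ≤ continuation, so V_u = 0.0000
Node d (S = 114.8): continuation = 1/1.04·[0.3455·0.0000 + 0.6545·3.4625] = 2.1792; exercise value = 0.0000 ≤ continuation, so V_d = 2.1792
Node 0 (S = 135): continuation = 1/1.04·[0.3455·0.0000 + 0.6545·2.1792] = 1.3715; exercise value = 0.0000 ≤ continuation, so V_0 = 1.3715

€1.37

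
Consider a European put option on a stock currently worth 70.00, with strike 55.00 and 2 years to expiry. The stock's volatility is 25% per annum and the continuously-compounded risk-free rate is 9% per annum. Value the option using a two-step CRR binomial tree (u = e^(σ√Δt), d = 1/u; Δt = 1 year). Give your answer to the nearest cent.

CRR parameters: u = e^(σ√Δt) = e^(0.25·√1) = 1.2840, d = 1/u = 0.7788
Per-period rate: rΔt = 0.09·1 = 0.09, so R = e^0.09 = 1.0942
Risk-neutral probability p = (e^0.09 − 0.7788)/(1.2840 − 0.7788) = 0.3154/0.5052 = 0.6242
Terminal stock prices: S_uu = 115.4, S_ud = 70, S_dd = 42.46
Terminal payoffs (K − S): max(-60.41, 0) = 0, max(-15, 0) = 0, max(12.54, 0) = 12.54
Node u (S = 89.88): V_u = e^(−0.09)·[0.6242·0.0000 + 0.3758·0.0000] = 0.0000
Node d (S = 54.52): V_d = e^(−0.09)·[0.6242·0.0000 + 0.3758·12.5429] = 4.3076
Node 0 (S = 70): V_0 = e^(−0.09)·[0.6242·0.0000 + 0.3758·4.3076] = 1.4794

1.48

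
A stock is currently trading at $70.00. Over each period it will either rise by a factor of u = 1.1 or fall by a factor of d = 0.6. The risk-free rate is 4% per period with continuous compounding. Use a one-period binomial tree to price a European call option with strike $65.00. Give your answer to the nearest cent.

$10.16

Risk-neutral probability p = (e^0.04 − 0.6)/(1.1 − 0.6) = 0.4408/0.5000 = 0.8816
Terminal stock prices: S_u = 77, S_d = 42
Terminal payoffs (S − K): max(12, 0) = 12, max(-23, 0) = 0
Node 0 (S = 70): V_0 = e^(−0.04)·[0.8816·12.0000 + 0.1184·0.0000] = 10.1646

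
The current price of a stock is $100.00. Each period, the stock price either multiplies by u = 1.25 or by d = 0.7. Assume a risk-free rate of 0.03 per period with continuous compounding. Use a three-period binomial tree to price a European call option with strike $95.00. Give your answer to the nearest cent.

Risk-neutral probability p = (e^0.03 − 0.7)/(1.25 − 0.7) = 0.3305/0.5500 = 0.6008
Terminal stock prices: S_uuu = 195.3, S_uud = 109.4, S_udd = 61.25, S_ddd = 34.3
Terminal payoffs (S − K): max(100.3, 0) = 100.3, max(14.38, 0) = 14.38, max(-33.75, 0) = 0, max(-60.7, 0) = 0
Node uu (S = 156.2): V_uu = e^(−0.03)·[0.6008·100.3125 + 0.3992·14.3750] = 64.0577
Node ud (S = 87.5): V_ud = e^(−0.03)·[0.6008·14.3750 + 0.3992·0.0000] = 8.3816
Node dd (S = 49): V_dd = e^(−0.03)·[0.6008·0.0000 + 0.3992·0.0000] = 0.0000
Node u (S = 125): V_u = e^(−0.03)·[0.6008·64.0577 + 0.3992·8.3816] = 40.5969
Node d (S = 70): V_d = e^(−0.03)·[0.6008·8.3816 + 0.3992·0.0000] = 4.8871
Node 0 (S = 100): V_0 = e^(−0.03)·[0.6008·40.5969 + 0.3992·4.8871] = 25.5639

$25.56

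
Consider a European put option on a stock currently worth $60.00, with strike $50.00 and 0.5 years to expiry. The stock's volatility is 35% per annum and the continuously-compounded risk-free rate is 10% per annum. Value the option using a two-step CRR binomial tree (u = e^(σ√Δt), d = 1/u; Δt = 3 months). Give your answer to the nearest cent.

CRR parameters: u = e^(σ√Δt) = e^(0.35·√0.25) = 1.1912, d = 1/u = 0.8395
Per-period rate: rΔt = 0.1·0.25 = 0.025, so R = e^0.025 = 1.0253
Risk-neutral probability p = (e^0.025 − 0.8395)/(1.1912 − 0.8395) = 0.1859/0.3518 = 0.5283
Terminal stock prices: S_uu = 85.14, S_ud = 60, S_dd = 42.28
Terminal payoffs (K − S): max(-35.14, 0) = 0, max(-10, 0) = 0, max(7.719, 0) = 7.719
Node u (S = 71.47): V_u = e^(−0.025)·[0.5283·0.0000 + 0.4717·0.0000] = 0.0000
Node d (S = 50.37): V_d = e^(−0.025)·[0.5283·0.0000 + 0.4717·7.7187] = 3.5509
Node 0 (S = 60): V_0 = e^(−0.025)·[0.5283·0.0000 + 0.4717·3.5509] = 1.6335

$1.63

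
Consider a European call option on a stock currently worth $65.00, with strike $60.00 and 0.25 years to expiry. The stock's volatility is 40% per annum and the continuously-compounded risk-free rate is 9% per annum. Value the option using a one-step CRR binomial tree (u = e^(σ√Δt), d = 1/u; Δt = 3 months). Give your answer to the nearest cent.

CRR parameters: u = e^(σ√Δt) = e^(0.4·√0.25) = 1.2214, d = 1/u = 0.8187
Per-period rate: rΔt = 0.09·0.25 = 0.0225, so R = e^0.0225 = 1.0228
Risk-neutral probability p = (e^0.0225 − 0.8187)/(1.2214 − 0.8187) = 0.2040/0.4027 = 0.5067
Terminal stock prices: S_u = 79.39, S_d = 53.22
Terminal payoffs (S − K): max(19.39, 0) = 19.39, max(-6.783, 0) = 0
Node 0 (S = 65): V_0 = e^(−0.0225)·[0.5067·19.3912 + 0.4933·0.0000] = 9.6065

$9.61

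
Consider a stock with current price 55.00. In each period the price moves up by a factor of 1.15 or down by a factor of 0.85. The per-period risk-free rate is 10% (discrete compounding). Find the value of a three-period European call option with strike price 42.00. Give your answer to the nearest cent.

Risk-neutral probability p = (1 + 0.1 − 0.85)/(1.15 − 0.85) = 0.2500/0.3000 = 0.8333
Terminal stock prices: S_uuu = 83.65, S_uud = 61.83, S_udd = 45.7, S_ddd = 33.78
Terminal payoffs (S − K): max(41.65, 0) = 41.65, max(19.83, 0) = 19.83, max(3.698, 0) = 3.698, max(-8.223, 0) = 0
Node uu (S = 72.74): V_uu = 1/1.1·[0.8333·41.6481 + 0.1667·19.8269] = 34.5557
Node ud (S = 53.76): V_ud = 1/1.1·[0.8333·19.8269 + 0.1667·3.6981] = 15.5807
Node dd (S = 39.74): V_dd = 1/1.1·[0.8333·3.6981 + 0.1667·0.0000] = 2.8016
Node u (S = 63.25): V_u = 1/1.1·[0.8333·34.5557 + 0.1667·15.5807] = 28.5393
Node d (S = 46.75): V_d = 1/1.1·[0.8333·15.5807 + 0.1667·2.8016] = 12.2280
Node 0 (S = 55): V_0 = 1/1.1·[0.8333·28.5393 + 0.1667·12.2280] = 23.4734

23.47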